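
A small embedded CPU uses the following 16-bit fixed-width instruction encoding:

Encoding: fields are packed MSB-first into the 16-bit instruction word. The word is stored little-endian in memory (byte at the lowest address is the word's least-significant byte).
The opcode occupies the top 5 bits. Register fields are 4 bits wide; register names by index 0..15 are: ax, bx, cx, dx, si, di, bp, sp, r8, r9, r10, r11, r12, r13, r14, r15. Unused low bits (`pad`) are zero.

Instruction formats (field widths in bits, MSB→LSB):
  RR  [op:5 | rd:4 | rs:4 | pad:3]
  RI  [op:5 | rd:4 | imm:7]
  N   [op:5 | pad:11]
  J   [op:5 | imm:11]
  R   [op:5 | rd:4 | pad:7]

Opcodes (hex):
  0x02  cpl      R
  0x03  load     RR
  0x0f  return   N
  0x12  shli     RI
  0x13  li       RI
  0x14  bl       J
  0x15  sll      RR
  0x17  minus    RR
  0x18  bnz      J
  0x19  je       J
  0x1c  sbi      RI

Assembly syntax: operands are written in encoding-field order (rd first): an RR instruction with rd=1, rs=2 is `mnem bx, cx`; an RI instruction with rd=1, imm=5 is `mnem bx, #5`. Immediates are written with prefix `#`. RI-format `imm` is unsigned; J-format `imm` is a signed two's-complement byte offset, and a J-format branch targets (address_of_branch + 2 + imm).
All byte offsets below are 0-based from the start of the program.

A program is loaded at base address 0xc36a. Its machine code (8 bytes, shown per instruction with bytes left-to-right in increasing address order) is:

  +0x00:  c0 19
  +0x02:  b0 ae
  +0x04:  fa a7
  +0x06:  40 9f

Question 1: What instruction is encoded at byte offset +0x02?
@+02  little-endian(b0 ae) = 0xaeb0
  top 5b → 0x15 → sll [RR]
  rd: (w>>7)&0xf=0xd → r13
  rs: (w>>3)&0xf=0x6 → bp

sll r13, bp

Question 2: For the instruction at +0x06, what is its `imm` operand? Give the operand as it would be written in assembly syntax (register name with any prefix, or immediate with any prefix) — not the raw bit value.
#64

+0x06: 40 9f ⇒ word 0x9f40 (little)
  opcode bits[15:11]=0x13: li/RI
  rd@[10:7]=0xe ⇒ r14
  imm@[6:0]=0x40 ⇒ #64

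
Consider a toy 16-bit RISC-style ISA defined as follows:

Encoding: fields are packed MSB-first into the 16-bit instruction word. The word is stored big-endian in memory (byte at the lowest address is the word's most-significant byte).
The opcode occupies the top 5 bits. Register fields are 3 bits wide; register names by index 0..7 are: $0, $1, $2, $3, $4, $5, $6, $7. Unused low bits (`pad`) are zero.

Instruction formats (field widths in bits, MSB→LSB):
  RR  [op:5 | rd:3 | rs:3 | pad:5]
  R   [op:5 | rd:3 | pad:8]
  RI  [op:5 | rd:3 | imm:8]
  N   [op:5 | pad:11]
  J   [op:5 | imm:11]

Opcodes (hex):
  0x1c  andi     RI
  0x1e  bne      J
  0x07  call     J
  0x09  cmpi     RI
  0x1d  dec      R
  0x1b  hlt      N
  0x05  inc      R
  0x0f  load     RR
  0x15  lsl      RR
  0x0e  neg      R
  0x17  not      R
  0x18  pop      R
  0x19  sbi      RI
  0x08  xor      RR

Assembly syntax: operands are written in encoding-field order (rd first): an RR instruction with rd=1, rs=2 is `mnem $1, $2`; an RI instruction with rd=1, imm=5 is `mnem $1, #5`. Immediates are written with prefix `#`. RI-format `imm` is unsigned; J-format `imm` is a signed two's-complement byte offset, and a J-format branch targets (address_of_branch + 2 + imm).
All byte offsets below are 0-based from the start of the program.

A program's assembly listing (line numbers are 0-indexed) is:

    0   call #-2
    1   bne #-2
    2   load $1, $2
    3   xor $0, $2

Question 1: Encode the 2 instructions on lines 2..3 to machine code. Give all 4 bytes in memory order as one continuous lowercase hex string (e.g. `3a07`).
L2: load op=0xf:5|rd=1:3|rs=2:3|pad=0:5 ⇒ 0x7940 ⇒ big 79 40
L3: xor op=0x8:5|rd=0:3|rs=2:3|pad=0:5 ⇒ 0x4040 ⇒ big 40 40

79404040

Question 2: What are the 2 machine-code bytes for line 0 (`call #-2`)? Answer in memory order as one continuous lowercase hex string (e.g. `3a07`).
L0: call op=0x7:5|imm=-2:11 ⇒ 0x3ffe ⇒ big 3f fe

3ffe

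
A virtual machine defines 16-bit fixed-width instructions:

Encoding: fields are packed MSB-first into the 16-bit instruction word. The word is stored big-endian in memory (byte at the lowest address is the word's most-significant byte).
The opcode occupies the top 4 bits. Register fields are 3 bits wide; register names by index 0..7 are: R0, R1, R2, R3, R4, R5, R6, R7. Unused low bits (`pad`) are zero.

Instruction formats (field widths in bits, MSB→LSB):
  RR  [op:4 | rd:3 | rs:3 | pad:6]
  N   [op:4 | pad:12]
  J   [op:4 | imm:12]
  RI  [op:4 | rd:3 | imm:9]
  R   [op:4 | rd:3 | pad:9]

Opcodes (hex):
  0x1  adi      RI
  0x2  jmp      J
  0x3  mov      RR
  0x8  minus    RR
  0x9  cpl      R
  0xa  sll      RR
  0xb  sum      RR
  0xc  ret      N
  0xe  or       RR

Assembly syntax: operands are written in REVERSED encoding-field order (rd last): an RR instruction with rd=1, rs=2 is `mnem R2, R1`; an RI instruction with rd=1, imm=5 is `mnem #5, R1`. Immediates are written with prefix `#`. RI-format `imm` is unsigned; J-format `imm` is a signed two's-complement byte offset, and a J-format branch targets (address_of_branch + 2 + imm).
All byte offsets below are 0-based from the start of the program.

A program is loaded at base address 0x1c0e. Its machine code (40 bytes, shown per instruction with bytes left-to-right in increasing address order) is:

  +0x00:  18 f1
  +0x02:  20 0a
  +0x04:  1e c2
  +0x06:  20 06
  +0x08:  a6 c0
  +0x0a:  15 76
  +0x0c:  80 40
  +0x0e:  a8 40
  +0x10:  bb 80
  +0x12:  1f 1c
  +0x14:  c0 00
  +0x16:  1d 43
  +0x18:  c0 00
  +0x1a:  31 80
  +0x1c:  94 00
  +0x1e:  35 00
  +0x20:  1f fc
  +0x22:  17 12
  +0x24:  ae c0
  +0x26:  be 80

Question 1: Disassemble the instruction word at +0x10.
sum R6, R5

[10] bb 80 → 0xbb80
  opcode bits[15:12]=0xb: sum/RR
  [11:9] rd=5 = R5
  [8:6] rs=6 = R6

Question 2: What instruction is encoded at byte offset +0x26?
[26] be 80 → 0xbe80
  opcode bits[15:12]=0xb: sum/RR
  rd: (w>>9)&0x7=0x7 → R7
  rs: (w>>6)&0x7=0x2 → R2

sum R2, R7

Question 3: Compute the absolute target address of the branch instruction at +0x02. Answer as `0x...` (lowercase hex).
off 0x02: read 20 0a as big → 0x200a
  op=0x200a>>12=0x2 ⇒ jmp (J)
  [11:0] imm=10 = #10
  target = base 0x1c0e + off 0x02 + 2 + imm 10 = 0x1c1c

0x1c1c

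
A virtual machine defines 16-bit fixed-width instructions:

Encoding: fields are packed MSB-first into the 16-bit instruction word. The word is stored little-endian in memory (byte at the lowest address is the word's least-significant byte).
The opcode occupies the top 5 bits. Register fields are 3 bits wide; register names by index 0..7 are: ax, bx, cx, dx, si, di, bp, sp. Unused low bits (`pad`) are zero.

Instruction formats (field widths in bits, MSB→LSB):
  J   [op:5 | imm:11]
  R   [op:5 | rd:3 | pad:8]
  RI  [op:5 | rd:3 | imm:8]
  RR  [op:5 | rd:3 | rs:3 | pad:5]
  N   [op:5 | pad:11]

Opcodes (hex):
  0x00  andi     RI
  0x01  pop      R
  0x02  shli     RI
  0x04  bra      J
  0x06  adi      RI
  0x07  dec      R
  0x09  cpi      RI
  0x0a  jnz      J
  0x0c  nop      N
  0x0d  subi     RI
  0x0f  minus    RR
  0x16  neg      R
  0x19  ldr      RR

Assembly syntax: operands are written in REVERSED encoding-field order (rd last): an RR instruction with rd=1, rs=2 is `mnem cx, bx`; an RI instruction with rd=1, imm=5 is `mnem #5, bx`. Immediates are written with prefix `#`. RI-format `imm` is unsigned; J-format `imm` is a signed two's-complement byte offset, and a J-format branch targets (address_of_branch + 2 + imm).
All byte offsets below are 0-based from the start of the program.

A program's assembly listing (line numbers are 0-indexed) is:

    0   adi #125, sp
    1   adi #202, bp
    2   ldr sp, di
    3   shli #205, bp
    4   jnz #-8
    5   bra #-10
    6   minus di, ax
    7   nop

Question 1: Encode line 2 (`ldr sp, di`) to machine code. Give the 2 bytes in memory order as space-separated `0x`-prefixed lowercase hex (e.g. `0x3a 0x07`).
2. ldr fields op=0x19:5|rd=5:3|rs=7:3|pad=0:5 → word cde0h → e0 cd

0xe0 0xcd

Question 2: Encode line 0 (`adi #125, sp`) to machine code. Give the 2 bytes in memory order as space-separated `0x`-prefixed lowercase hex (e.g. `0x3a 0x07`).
L0: adi op=0x6:5|rd=7:3|imm=125:8 ⇒ 0x377d ⇒ little 7d 37

0x7d 0x37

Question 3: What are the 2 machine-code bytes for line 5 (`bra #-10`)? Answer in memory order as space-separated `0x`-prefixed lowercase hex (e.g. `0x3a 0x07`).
5. bra fields op=0x4:5|imm=-10:11 → word 27f6h → f6 27

0xf6 0x27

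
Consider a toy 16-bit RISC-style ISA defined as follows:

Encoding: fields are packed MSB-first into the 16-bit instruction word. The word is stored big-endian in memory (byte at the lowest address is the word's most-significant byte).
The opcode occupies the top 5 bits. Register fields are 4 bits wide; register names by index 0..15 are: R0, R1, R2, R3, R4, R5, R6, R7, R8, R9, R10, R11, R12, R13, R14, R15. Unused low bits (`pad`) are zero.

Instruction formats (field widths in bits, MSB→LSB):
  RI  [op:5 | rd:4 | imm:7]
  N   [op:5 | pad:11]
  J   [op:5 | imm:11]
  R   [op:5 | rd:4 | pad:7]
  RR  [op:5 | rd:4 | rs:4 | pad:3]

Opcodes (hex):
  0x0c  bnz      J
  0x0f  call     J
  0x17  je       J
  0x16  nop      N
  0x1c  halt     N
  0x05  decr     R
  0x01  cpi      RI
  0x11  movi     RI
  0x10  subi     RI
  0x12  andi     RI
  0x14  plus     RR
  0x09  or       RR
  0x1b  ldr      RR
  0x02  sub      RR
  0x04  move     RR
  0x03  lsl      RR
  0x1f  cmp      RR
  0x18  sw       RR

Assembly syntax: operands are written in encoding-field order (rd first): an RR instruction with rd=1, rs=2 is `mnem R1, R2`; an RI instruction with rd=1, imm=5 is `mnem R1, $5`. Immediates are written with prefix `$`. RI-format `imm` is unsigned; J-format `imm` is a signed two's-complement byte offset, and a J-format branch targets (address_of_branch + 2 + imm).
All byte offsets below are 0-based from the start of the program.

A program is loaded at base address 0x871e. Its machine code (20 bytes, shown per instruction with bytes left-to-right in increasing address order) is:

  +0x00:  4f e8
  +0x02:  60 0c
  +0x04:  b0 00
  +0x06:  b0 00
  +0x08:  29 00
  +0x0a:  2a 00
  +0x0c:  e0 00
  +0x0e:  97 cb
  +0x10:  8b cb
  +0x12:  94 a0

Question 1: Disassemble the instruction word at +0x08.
decr R2

+0x08: 29 00 ⇒ word 0x2900 (big)
  opcode bits[15:11]=0x5: decr/R
  rd: (w>>7)&0xf=0x2 → R2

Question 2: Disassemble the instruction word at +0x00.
or R15, R13

off 0x00: read 4f e8 as big → 0x4fe8
  op=0x4fe8>>11=0x9 ⇒ or (RR)
  [10:7] rd=15 = R15
  [6:3] rs=13 = R13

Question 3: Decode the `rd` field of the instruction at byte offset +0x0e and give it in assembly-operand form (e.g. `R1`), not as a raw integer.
@+0e  big-endian(97 cb) = 0x97cb
  top 5b → 0x12 → andi [RI]
  rd: (w>>7)&0xf=0xf → R15
  imm: (w>>0)&0x7f=0x4b → $75

R15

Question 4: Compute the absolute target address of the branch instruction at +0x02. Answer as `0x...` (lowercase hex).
0x872e

+0x02: 60 0c ⇒ word 0x600c (big)
  op=0x600c>>11=0xc ⇒ bnz (J)
  [10:0] imm=12 = $12
  target = base 0x871e + off 0x02 + 2 + imm 12 = 0x872e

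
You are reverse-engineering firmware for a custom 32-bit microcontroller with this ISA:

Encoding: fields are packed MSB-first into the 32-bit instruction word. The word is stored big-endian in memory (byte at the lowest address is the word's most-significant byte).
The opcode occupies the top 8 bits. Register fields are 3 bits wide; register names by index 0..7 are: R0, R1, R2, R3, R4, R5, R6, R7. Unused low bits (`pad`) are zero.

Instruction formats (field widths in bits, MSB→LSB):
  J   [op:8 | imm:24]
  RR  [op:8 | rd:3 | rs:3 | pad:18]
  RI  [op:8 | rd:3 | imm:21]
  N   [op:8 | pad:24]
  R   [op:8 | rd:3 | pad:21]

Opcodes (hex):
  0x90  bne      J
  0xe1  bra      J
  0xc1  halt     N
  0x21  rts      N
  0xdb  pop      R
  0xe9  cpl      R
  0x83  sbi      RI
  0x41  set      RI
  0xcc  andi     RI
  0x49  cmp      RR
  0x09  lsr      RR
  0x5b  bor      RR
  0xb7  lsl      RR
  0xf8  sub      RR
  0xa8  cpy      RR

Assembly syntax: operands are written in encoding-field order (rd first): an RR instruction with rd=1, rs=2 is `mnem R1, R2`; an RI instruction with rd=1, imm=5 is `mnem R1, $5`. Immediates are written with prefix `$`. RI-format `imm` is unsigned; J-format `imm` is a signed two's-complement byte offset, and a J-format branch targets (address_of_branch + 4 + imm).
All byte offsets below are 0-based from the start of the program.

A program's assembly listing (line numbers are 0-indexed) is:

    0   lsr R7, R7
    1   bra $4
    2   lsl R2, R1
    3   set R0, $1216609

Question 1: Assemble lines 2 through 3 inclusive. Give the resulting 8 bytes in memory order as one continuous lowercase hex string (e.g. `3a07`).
b744000041129061

2. lsl fields op=0xb7:8|rd=2:3|rs=1:3|pad=0:18 → word b7440000h → b7 44 00 00
3. set fields op=0x41:8|rd=0:3|imm=1216609:21 → word 41129061h → 41 12 90 61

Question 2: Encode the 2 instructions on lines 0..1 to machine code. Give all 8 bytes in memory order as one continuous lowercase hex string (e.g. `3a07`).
09fc0000e1000004

line 0 (lsr): pack op=0x9:8|rd=7:3|rs=7:3|pad=0:18 = 0x09fc0000; big→ 09 fc 00 00
line 1 (bra): pack op=0xe1:8|imm=4:24 = 0xe1000004; big→ e1 00 00 04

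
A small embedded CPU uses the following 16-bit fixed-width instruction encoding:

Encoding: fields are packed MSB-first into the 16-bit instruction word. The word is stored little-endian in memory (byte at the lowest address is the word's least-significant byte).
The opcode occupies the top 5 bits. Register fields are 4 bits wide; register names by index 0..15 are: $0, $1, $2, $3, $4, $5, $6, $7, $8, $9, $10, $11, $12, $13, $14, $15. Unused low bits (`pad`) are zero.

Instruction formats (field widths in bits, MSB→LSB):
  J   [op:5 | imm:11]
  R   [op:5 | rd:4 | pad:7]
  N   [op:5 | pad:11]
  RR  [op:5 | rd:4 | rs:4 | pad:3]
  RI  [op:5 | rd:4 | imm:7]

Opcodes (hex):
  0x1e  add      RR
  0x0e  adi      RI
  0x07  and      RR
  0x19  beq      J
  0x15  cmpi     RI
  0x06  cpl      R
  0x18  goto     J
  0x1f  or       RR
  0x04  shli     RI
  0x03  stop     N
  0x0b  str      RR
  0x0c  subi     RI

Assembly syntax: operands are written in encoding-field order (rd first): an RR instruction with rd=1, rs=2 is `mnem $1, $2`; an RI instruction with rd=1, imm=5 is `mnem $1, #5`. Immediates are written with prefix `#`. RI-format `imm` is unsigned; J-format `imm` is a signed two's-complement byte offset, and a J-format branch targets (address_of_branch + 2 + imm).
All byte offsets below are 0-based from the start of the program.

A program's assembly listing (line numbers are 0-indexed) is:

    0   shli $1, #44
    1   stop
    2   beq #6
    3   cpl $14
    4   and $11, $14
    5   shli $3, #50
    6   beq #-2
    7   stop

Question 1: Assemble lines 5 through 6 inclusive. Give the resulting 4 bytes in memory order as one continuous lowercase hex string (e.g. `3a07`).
line 5 (shli): pack op=0x4:5|rd=3:4|imm=50:7 = 0x21b2; little→ b2 21
line 6 (beq): pack op=0x19:5|imm=-2:11 = 0xcffe; little→ fe cf

b221fecf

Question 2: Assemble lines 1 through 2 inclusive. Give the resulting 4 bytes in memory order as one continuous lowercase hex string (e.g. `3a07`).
line 1 (stop): pack op=0x3:5|pad=0:11 = 0x1800; little→ 00 18
line 2 (beq): pack op=0x19:5|imm=6:11 = 0xc806; little→ 06 c8

001806c8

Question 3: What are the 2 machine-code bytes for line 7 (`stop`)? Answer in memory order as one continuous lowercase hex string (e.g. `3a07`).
7. stop fields op=0x3:5|pad=0:11 → word 1800h → 00 18

0018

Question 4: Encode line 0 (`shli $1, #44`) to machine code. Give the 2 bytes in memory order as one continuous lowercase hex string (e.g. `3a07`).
ac20

line 0 (shli): pack op=0x4:5|rd=1:4|imm=44:7 = 0x20ac; little→ ac 20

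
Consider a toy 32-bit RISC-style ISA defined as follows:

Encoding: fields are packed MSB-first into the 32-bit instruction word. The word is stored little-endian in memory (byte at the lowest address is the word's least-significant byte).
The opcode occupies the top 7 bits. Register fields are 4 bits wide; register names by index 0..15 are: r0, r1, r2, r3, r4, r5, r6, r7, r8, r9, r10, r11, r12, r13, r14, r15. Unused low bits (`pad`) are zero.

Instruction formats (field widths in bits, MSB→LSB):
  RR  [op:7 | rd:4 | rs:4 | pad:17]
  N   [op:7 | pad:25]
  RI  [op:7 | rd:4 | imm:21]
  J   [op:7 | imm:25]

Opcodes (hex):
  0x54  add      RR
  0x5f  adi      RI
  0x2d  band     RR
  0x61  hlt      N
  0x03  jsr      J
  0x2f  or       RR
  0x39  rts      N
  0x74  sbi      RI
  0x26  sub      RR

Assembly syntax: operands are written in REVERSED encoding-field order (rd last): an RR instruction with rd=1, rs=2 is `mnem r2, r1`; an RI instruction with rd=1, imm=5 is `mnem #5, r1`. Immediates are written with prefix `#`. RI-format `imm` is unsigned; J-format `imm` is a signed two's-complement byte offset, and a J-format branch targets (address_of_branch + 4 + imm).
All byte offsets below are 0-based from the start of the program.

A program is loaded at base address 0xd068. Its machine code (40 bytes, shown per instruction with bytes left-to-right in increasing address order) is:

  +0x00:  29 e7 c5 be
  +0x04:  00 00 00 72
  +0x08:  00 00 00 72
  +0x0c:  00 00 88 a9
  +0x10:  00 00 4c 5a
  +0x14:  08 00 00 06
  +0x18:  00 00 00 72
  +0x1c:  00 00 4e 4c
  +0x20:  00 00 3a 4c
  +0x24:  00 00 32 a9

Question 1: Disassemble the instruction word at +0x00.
@+00  little-endian(29 e7 c5 be) = 0xbec5e729
  op=0xbec5e729>>25=0x5f ⇒ adi (RI)
  rd@[24:21]=0x6 ⇒ r6
  imm@[20:0]=0x5e729 ⇒ #386857

adi #386857, r6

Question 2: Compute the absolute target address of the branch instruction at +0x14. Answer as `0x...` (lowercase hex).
0xd088

+0x14: 08 00 00 06 ⇒ word 0x06000008 (little)
  top 7b → 0x3 → jsr [J]
  [24:0] imm=8 = #8
  target = base 0xd068 + off 0x14 + 4 + imm 8 = 0xd088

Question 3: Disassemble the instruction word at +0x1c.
sub r7, r2

+0x1c: 00 00 4e 4c ⇒ word 0x4c4e0000 (little)
  opcode bits[31:25]=0x26: sub/RR
  [24:21] rd=2 = r2
  [20:17] rs=7 = r7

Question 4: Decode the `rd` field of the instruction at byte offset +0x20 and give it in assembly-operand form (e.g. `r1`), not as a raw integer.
r1

off 0x20: read 00 00 3a 4c as little → 0x4c3a0000
  top 7b → 0x26 → sub [RR]
  rd: (w>>21)&0xf=0x1 → r1
  rs: (w>>17)&0xf=0xd → r13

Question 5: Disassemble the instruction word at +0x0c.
[0c] 00 00 88 a9 → 0xa9880000
  opcode bits[31:25]=0x54: add/RR
  rd: (w>>21)&0xf=0xc → r12
  rs: (w>>17)&0xf=0x4 → r4

add r4, r12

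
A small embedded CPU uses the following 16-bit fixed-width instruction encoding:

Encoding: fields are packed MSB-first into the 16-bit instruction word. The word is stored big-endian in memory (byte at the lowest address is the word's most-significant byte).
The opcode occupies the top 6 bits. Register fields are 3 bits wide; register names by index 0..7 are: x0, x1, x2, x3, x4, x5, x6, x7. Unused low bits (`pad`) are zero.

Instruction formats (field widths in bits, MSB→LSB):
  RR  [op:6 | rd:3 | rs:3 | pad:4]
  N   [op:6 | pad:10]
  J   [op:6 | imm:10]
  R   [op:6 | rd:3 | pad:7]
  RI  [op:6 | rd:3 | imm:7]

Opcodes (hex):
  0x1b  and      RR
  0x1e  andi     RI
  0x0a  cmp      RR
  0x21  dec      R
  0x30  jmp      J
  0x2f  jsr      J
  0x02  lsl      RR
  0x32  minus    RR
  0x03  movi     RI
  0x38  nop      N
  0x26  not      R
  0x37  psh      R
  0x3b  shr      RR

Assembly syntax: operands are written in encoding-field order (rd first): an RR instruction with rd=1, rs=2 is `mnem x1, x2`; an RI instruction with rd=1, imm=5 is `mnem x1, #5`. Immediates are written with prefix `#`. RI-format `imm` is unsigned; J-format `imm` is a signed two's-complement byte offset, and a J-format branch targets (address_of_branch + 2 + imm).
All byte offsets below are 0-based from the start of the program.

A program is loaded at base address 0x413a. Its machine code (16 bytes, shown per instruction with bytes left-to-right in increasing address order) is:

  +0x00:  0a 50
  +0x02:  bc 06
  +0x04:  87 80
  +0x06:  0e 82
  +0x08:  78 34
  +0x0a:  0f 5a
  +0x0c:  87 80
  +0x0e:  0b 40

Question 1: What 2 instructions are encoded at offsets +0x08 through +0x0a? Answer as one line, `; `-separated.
@+08  big-endian(78 34) = 0x7834
  opcode bits[15:10]=0x1e: andi/RI
  rd@[9:7]=0x0 ⇒ x0
  imm@[6:0]=0x34 ⇒ #52
@+0a  big-endian(0f 5a) = 0x0f5a
  opcode bits[15:10]=0x3: movi/RI
  rd@[9:7]=0x6 ⇒ x6
  imm@[6:0]=0x5a ⇒ #90

andi x0, #52; movi x6, #90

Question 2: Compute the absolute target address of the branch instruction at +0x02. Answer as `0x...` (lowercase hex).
0x4144

+0x02: bc 06 ⇒ word 0xbc06 (big)
  op=0xbc06>>10=0x2f ⇒ jsr (J)
  [9:0] imm=6 = #6
  target = base 0x413a + off 0x02 + 2 + imm 6 = 0x4144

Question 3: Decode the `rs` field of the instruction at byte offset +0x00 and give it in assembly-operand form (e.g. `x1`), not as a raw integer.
x5

+0x00: 0a 50 ⇒ word 0x0a50 (big)
  op=0x0a50>>10=0x2 ⇒ lsl (RR)
  rd@[9:7]=0x4 ⇒ x4
  rs@[6:4]=0x5 ⇒ x5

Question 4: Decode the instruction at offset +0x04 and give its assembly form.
dec x7

[04] 87 80 → 0x8780
  op=0x8780>>10=0x21 ⇒ dec (R)
  rd: (w>>7)&0x7=0x7 → x7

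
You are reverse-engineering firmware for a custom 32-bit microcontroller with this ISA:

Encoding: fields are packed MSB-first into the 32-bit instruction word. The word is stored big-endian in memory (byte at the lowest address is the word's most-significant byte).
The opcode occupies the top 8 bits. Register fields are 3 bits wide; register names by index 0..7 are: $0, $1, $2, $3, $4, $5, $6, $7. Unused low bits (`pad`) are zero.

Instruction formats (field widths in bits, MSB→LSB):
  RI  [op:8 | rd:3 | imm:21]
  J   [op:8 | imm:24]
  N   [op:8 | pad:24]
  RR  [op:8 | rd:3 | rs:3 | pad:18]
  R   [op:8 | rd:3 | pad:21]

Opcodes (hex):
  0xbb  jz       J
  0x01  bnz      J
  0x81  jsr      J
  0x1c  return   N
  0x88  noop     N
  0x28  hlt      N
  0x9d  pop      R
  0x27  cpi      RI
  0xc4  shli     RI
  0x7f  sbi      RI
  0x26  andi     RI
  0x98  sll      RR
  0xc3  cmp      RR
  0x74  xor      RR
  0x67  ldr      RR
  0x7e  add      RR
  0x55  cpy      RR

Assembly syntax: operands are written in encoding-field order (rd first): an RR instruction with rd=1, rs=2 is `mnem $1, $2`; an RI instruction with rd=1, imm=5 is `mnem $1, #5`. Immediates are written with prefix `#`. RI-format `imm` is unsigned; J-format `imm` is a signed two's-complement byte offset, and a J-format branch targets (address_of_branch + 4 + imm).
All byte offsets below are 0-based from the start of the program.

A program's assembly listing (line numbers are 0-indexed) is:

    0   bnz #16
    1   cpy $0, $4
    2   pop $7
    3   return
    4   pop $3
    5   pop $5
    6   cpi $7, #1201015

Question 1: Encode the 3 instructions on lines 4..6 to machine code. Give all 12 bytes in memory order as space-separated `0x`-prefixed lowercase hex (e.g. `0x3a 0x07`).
line 4 (pop): pack op=0x9d:8|rd=3:3|pad=0:21 = 0x9d600000; big→ 9d 60 00 00
line 5 (pop): pack op=0x9d:8|rd=5:3|pad=0:21 = 0x9da00000; big→ 9d a0 00 00
line 6 (cpi): pack op=0x27:8|rd=7:3|imm=1201015:21 = 0x27f25377; big→ 27 f2 53 77

0x9d 0x60 0x00 0x00 0x9d 0xa0 0x00 0x00 0x27 0xf2 0x53 0x77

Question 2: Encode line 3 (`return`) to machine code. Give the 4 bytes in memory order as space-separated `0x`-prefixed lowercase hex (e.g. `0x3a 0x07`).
L3: return op=0x1c:8|pad=0:24 ⇒ 0x1c000000 ⇒ big 1c 00 00 00

0x1c 0x00 0x00 0x00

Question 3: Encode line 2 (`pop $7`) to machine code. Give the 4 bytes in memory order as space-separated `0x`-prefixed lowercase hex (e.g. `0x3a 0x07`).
0x9d 0xe0 0x00 0x00

line 2 (pop): pack op=0x9d:8|rd=7:3|pad=0:21 = 0x9de00000; big→ 9d e0 00 00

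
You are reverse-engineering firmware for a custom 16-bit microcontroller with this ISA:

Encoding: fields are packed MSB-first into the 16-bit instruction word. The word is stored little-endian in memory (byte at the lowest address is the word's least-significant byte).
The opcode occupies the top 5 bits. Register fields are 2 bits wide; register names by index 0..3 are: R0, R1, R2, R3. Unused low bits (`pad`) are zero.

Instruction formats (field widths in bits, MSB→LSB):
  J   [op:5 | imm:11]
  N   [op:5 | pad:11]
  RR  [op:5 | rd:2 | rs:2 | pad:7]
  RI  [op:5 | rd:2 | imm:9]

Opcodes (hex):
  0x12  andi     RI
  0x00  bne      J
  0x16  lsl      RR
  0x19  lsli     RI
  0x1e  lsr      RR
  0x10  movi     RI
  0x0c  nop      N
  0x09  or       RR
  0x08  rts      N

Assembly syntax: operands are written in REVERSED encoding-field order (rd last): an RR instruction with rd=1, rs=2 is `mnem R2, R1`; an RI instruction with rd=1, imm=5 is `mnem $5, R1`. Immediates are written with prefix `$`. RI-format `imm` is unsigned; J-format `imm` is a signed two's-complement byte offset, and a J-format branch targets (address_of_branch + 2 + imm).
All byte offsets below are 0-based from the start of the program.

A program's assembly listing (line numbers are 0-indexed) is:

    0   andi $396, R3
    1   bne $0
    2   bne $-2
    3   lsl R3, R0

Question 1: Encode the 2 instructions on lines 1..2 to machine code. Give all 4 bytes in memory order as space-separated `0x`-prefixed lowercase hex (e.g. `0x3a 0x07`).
1. bne fields op=0x0:5|imm=0:11 → word 0000h → 00 00
2. bne fields op=0x0:5|imm=-2:11 → word 07feh → fe 07

0x00 0x00 0xfe 0x07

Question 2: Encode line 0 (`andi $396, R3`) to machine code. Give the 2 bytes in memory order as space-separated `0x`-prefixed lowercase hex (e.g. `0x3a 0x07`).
0. andi fields op=0x12:5|rd=3:2|imm=396:9 → word 978ch → 8c 97

0x8c 0x97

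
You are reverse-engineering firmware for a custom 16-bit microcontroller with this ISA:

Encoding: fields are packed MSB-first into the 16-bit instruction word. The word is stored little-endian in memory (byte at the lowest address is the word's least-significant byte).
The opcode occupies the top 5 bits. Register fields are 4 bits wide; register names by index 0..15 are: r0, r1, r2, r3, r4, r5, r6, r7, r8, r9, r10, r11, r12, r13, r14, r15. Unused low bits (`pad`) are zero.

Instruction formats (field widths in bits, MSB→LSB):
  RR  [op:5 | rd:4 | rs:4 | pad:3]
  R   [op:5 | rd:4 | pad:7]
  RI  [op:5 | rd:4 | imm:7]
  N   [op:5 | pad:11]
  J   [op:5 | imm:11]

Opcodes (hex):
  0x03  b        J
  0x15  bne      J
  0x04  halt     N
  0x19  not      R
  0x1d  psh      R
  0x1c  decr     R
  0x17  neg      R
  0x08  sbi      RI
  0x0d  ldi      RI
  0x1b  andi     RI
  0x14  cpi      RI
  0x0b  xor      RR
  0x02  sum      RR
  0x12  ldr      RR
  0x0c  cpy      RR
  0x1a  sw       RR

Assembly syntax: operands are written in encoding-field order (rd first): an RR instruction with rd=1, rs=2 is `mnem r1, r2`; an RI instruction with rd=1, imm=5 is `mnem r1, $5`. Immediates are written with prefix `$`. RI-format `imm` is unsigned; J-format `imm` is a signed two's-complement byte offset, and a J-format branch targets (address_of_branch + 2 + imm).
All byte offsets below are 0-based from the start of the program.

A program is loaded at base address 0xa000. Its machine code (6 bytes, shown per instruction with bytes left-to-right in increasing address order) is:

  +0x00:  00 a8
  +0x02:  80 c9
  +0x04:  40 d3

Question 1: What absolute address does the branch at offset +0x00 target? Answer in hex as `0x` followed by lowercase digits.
off 0x00: read 00 a8 as little → 0xa800
  op=0xa800>>11=0x15 ⇒ bne (J)
  imm@[10:0]=0x0 ⇒ $0
  target = base 0xa000 + off 0x00 + 2 + imm 0 = 0xa002

0xa002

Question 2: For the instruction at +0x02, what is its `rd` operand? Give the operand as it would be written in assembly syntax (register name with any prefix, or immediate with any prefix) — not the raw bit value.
off 0x02: read 80 c9 as little → 0xc980
  opcode bits[15:11]=0x19: not/R
  rd: (w>>7)&0xf=0x3 → r3

r3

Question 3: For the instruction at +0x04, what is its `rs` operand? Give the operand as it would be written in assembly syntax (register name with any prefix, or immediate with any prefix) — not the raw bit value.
r8

[04] 40 d3 → 0xd340
  opcode bits[15:11]=0x1a: sw/RR
  [10:7] rd=6 = r6
  [6:3] rs=8 = r8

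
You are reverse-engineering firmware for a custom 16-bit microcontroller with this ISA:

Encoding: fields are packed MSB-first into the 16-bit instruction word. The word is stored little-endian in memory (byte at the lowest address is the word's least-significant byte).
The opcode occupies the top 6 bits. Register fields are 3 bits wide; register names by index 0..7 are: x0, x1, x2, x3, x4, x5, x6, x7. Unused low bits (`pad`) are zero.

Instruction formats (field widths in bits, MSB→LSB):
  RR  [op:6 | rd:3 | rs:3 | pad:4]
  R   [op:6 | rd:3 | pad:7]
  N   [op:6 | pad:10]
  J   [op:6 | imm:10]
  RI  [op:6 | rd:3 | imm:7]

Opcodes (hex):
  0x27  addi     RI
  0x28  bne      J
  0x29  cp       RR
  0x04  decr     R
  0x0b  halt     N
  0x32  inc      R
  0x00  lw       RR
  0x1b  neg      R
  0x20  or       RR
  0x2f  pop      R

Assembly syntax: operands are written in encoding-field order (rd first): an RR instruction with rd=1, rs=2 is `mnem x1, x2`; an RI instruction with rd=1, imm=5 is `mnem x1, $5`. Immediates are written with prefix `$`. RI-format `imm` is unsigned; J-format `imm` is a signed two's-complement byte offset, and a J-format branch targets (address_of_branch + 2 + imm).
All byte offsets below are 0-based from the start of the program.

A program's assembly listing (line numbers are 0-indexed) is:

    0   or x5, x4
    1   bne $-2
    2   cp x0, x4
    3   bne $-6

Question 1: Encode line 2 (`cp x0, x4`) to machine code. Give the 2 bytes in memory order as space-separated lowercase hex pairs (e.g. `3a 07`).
L2: cp op=0x29:6|rd=0:3|rs=4:3|pad=0:4 ⇒ 0xa440 ⇒ little 40 a4

40 a4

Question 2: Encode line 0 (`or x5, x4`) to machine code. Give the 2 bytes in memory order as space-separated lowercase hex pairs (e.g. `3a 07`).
c0 82

0. or fields op=0x20:6|rd=5:3|rs=4:3|pad=0:4 → word 82c0h → c0 82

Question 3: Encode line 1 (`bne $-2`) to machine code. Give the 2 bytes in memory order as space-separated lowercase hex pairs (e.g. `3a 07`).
line 1 (bne): pack op=0x28:6|imm=-2:10 = 0xa3fe; little→ fe a3

fe a3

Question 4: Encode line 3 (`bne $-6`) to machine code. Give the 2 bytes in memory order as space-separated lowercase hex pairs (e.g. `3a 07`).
L3: bne op=0x28:6|imm=-6:10 ⇒ 0xa3fa ⇒ little fa a3

fa a3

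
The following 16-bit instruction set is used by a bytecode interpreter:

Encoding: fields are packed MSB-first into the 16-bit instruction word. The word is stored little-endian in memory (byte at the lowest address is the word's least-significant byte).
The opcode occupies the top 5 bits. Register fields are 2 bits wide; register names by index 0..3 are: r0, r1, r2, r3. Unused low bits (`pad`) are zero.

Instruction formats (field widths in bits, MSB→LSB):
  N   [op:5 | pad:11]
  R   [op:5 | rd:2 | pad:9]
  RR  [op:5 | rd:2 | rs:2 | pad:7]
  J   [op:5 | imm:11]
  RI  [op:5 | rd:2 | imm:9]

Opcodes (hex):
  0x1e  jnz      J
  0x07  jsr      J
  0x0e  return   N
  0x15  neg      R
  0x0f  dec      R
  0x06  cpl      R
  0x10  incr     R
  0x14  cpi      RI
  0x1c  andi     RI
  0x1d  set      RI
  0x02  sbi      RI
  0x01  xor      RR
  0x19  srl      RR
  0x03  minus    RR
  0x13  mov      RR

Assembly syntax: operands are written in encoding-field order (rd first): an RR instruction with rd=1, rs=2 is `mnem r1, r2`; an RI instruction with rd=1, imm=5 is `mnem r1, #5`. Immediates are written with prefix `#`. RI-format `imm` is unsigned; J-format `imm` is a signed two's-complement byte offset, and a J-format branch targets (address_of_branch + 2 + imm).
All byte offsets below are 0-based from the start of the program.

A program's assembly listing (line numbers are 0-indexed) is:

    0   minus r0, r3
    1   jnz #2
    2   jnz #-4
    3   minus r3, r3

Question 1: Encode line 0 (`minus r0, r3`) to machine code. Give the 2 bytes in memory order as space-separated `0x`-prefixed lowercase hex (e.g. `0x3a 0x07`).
0. minus fields op=0x3:5|rd=0:2|rs=3:2|pad=0:7 → word 1980h → 80 19

0x80 0x19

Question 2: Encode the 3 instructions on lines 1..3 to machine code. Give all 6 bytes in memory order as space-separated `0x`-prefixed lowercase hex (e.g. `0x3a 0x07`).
0x02 0xf0 0xfc 0xf7 0x80 0x1f

1. jnz fields op=0x1e:5|imm=2:11 → word f002h → 02 f0
2. jnz fields op=0x1e:5|imm=-4:11 → word f7fch → fc f7
3. minus fields op=0x3:5|rd=3:2|rs=3:2|pad=0:7 → word 1f80h → 80 1f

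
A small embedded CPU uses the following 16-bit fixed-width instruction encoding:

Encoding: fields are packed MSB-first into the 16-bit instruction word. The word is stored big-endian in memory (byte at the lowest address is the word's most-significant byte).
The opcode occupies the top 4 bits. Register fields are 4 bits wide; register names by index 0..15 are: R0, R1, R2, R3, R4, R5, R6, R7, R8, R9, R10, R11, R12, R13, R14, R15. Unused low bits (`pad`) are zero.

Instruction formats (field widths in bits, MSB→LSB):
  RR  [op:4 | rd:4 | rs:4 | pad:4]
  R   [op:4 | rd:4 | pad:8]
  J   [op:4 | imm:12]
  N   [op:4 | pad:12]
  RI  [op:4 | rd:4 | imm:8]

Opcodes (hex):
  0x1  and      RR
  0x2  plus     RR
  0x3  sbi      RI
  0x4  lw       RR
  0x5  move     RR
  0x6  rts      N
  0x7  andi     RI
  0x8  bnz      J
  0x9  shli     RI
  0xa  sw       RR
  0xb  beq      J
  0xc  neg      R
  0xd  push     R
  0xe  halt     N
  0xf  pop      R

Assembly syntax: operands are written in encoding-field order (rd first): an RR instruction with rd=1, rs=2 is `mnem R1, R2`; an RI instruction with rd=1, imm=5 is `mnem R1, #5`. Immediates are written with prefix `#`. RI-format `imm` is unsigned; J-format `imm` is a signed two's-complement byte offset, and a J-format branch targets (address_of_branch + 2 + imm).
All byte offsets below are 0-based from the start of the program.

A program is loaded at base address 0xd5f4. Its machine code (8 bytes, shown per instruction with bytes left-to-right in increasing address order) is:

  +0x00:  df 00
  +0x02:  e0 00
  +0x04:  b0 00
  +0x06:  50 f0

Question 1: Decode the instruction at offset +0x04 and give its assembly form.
[04] b0 00 → 0xb000
  opcode bits[15:12]=0xb: beq/J
  imm@[11:0]=0x0 ⇒ #0

beq #0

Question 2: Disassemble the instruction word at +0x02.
off 0x02: read e0 00 as big → 0xe000
  op=0xe000>>12=0xe ⇒ halt (N)

halt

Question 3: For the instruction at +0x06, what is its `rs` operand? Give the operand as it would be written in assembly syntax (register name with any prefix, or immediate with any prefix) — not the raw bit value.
off 0x06: read 50 f0 as big → 0x50f0
  opcode bits[15:12]=0x5: move/RR
  rd: (w>>8)&0xf=0x0 → R0
  rs: (w>>4)&0xf=0xf → R15

R15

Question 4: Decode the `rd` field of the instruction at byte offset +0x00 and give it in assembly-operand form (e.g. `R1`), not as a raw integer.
+0x00: df 00 ⇒ word 0xdf00 (big)
  opcode bits[15:12]=0xd: push/R
  rd@[11:8]=0xf ⇒ R15

R15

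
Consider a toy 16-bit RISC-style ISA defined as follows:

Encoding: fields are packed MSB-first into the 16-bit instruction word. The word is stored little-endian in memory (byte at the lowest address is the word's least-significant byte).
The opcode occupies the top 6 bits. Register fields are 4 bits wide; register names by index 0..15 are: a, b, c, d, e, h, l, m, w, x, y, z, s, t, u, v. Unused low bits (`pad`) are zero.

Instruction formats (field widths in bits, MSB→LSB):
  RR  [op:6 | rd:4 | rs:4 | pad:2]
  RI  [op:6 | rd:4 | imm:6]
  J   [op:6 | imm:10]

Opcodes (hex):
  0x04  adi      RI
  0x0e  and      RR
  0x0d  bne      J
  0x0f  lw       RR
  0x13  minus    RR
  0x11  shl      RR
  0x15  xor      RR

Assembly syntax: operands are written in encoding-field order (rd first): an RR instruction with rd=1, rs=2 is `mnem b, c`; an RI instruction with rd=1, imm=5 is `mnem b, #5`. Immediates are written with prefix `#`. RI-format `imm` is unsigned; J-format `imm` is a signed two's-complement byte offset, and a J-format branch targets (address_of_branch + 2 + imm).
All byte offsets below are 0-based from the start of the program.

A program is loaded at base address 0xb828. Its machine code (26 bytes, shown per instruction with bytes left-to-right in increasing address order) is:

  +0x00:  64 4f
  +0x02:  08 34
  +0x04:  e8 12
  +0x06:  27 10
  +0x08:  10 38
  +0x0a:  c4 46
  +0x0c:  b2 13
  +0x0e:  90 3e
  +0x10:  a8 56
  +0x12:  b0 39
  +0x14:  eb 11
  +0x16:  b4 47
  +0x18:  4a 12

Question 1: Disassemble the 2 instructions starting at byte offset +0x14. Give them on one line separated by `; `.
adi m, #43; shl u, t

off 0x14: read eb 11 as little → 0x11eb
  top 6b → 0x4 → adi [RI]
  [9:6] rd=7 = m
  [5:0] imm=43 = #43
off 0x16: read b4 47 as little → 0x47b4
  top 6b → 0x11 → shl [RR]
  [9:6] rd=14 = u
  [5:2] rs=13 = t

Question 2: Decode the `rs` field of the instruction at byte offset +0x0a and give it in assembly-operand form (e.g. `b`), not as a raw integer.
off 0x0a: read c4 46 as little → 0x46c4
  opcode bits[15:10]=0x11: shl/RR
  rd: (w>>6)&0xf=0xb → z
  rs: (w>>2)&0xf=0x1 → b

b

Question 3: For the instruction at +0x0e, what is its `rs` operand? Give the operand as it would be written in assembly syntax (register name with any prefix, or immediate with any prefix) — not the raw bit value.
e

off 0x0e: read 90 3e as little → 0x3e90
  opcode bits[15:10]=0xf: lw/RR
  rd: (w>>6)&0xf=0xa → y
  rs: (w>>2)&0xf=0x4 → e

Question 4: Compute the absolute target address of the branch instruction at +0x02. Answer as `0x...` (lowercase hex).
0xb834

+0x02: 08 34 ⇒ word 0x3408 (little)
  opcode bits[15:10]=0xd: bne/J
  imm: (w>>0)&0x3ff=0x8 → #8
  target = base 0xb828 + off 0x02 + 2 + imm 8 = 0xb834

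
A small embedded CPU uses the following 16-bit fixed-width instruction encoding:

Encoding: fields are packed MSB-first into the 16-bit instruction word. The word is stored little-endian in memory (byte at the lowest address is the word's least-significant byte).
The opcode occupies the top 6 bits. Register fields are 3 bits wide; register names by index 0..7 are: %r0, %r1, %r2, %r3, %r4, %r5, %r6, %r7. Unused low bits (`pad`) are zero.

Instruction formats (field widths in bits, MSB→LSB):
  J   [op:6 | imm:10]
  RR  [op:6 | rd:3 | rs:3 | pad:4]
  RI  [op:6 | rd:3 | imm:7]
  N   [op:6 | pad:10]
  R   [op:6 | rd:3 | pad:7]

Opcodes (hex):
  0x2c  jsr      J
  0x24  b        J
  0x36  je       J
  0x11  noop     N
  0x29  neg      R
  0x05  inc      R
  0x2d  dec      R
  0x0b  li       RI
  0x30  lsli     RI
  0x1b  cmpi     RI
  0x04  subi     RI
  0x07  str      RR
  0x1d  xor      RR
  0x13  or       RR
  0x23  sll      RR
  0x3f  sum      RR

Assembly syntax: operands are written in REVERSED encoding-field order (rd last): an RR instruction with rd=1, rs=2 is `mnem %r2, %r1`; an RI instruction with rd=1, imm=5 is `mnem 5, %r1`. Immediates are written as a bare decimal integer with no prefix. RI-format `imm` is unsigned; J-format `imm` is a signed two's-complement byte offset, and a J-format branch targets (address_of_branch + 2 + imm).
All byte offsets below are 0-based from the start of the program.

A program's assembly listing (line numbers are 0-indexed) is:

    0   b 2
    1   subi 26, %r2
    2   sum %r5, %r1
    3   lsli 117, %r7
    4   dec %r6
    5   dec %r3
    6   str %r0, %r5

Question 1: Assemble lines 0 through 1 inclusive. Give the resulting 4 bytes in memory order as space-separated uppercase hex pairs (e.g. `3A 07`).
02 90 1A 11

L0: b op=0x24:6|imm=2:10 ⇒ 0x9002 ⇒ little 02 90
L1: subi op=0x4:6|rd=2:3|imm=26:7 ⇒ 0x111a ⇒ little 1a 11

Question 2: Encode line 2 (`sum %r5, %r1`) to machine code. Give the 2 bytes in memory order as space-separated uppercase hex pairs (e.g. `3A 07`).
L2: sum op=0x3f:6|rd=1:3|rs=5:3|pad=0:4 ⇒ 0xfcd0 ⇒ little d0 fc

D0 FC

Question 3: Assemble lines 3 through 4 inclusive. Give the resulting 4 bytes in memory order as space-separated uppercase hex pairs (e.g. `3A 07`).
F5 C3 00 B7

3. lsli fields op=0x30:6|rd=7:3|imm=117:7 → word c3f5h → f5 c3
4. dec fields op=0x2d:6|rd=6:3|pad=0:7 → word b700h → 00 b7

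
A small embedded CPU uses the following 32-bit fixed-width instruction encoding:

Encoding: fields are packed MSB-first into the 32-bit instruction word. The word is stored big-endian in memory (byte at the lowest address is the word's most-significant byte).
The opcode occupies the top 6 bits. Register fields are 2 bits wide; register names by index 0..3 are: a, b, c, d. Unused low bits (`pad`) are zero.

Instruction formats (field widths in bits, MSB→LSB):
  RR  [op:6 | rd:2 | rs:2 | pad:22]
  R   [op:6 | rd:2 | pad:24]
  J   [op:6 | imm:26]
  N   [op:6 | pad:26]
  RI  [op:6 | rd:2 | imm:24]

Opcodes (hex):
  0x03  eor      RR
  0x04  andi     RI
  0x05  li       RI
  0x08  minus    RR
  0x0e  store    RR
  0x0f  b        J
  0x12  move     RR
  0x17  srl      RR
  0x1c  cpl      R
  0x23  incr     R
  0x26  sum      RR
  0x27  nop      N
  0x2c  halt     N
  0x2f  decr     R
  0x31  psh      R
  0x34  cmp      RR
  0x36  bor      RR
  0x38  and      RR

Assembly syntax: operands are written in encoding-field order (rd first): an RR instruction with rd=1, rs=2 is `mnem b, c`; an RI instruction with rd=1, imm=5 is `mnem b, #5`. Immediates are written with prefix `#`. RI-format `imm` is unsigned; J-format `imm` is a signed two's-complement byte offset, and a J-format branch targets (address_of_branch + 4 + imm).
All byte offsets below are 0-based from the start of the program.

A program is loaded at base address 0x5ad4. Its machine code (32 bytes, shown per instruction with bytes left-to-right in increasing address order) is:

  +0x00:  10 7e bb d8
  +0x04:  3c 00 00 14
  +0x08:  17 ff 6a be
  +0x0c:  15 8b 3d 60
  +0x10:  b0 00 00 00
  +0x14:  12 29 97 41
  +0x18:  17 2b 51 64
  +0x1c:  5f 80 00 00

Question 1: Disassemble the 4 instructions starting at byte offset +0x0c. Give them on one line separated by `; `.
off 0x0c: read 15 8b 3d 60 as big → 0x158b3d60
  top 6b → 0x5 → li [RI]
  rd@[25:24]=0x1 ⇒ b
  imm@[23:0]=0x8b3d60 ⇒ #9125216
off 0x10: read b0 00 00 00 as big → 0xb0000000
  top 6b → 0x2c → halt [N]
off 0x14: read 12 29 97 41 as big → 0x12299741
  top 6b → 0x4 → andi [RI]
  rd@[25:24]=0x2 ⇒ c
  imm@[23:0]=0x299741 ⇒ #2725697
off 0x18: read 17 2b 51 64 as big → 0x172b5164
  top 6b → 0x5 → li [RI]
  rd@[25:24]=0x3 ⇒ d
  imm@[23:0]=0x2b5164 ⇒ #2838884

li b, #9125216; halt; andi c, #2725697; li d, #2838884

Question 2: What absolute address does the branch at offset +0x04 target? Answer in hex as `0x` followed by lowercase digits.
@+04  big-endian(3c 00 00 14) = 0x3c000014
  op=0x3c000014>>26=0xf ⇒ b (J)
  imm: (w>>0)&0x3ffffff=0x14 → #20
  target = base 0x5ad4 + off 0x04 + 4 + imm 20 = 0x5af0

0x5af0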